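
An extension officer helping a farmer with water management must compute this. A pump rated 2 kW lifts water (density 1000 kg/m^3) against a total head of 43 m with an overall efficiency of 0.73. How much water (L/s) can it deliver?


Q = (P * 1000 * eta) / (rho * g * H)
  = (2 * 1000 * 0.73) / (1000 * 9.81 * 43)
  = 1460 / 421830
  = 0.00346 m^3/s = 3.46 L/s


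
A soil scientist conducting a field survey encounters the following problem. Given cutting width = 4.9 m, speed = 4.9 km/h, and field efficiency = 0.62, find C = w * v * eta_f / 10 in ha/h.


C = w * v * eta_f / 10
  = 4.9 * 4.9 * 0.62 / 10
  = 14.89 / 10
  = 1.49 ha/h


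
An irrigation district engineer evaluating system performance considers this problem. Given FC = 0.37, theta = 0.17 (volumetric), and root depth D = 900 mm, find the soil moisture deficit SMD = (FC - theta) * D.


SMD = (FC - theta) * D
    = (0.37 - 0.17) * 900
    = 0.200 * 900
    = 180 mm


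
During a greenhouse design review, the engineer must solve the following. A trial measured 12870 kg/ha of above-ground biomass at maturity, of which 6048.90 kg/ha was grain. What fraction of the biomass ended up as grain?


HI = grain_yield / biomass
   = 6048.90 / 12870
   = 0.47


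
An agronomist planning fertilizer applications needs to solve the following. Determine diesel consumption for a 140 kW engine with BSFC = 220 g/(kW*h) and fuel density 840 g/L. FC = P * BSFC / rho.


FC = P * BSFC / rho_fuel
   = 140 * 220 / 840
   = 30800 / 840
   = 36.67 L/h


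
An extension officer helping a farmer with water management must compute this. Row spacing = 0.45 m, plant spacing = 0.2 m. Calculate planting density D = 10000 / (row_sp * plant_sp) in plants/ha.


D = 10000 / (row_sp * plant_sp)
  = 10000 / (0.45 * 0.2)
  = 10000 / 0.0900
  = 111111.11 plants/ha


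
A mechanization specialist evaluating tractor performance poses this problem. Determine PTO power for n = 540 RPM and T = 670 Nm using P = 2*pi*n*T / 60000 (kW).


P = 2*pi*n*T / 60000
  = 2*pi * 540 * 670 / 60000
  = 2273256.44 / 60000
  = 37.89 kW


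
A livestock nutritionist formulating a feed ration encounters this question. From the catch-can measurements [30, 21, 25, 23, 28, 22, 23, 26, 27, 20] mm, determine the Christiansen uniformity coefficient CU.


xbar = 245 / 10 = 24.500
sum|xi - xbar| = 27
CU = 100 * (1 - 27 / (10 * 24.500))
   = 100 * (1 - 0.1102)
   = 88.98%


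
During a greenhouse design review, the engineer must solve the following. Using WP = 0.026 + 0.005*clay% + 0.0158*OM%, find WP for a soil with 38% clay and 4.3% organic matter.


WP = 0.026 + 0.005*38 + 0.0158*4.3
   = 0.026 + 0.1900 + 0.0679
   = 0.2839


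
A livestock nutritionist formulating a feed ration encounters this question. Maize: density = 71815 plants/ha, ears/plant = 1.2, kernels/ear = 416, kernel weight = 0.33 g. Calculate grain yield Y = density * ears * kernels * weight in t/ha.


Y = density * ears * kernels * kw
  = 71815 * 1.2 * 416 * 0.33 g/ha
  = 11830515.84 g/ha
  = 11830.52 kg/ha = 11.83 t/ha


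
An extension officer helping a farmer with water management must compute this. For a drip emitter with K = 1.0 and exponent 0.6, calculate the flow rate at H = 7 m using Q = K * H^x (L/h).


Q = K * H^x
  = 1.0 * 7^0.6
  = 1.0 * 3.2141
  = 3.21 L/h


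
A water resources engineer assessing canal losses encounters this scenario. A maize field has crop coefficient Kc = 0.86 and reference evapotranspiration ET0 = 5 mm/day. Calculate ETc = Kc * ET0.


ETc = Kc * ET0
    = 0.86 * 5
    = 4.30 mm/day


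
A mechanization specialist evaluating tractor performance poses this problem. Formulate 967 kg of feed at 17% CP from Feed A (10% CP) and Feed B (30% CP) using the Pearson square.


parts_A = CP_b - target = 30 - 17 = 13
parts_B = target - CP_a = 17 - 10 = 7
total_parts = 13 + 7 = 20
Feed A = 967 * 13 / 20 = 628.55 kg
Feed B = 967 * 7 / 20 = 338.45 kg

628.55 kg


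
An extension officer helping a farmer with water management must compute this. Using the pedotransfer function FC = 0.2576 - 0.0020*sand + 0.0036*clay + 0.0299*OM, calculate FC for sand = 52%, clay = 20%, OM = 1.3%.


FC = 0.2576 - 0.0020*52 + 0.0036*20 + 0.0299*1.3
   = 0.2576 - 0.1040 + 0.0720 + 0.0389
   = 0.2645


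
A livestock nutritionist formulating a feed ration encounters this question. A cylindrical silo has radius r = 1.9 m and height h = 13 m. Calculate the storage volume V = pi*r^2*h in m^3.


V = pi * r^2 * h
  = pi * 1.9^2 * 13
  = pi * 3.61 * 13
  = 147.43 m^3


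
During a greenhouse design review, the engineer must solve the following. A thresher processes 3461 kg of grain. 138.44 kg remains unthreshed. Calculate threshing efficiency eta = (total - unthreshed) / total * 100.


eta = (total - unthreshed) / total * 100
    = (3461 - 138.44) / 3461 * 100
    = 3322.56 / 3461 * 100
    = 96%


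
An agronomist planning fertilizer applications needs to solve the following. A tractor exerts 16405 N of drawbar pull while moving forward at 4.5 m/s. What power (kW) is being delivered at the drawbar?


P = F * v / 1000
  = 16405 * 4.5 / 1000
  = 73822.50 / 1000
  = 73.82 kW


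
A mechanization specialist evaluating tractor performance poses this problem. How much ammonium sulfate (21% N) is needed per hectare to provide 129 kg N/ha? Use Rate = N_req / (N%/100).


Rate = N_required / (N_content / 100)
     = 129 / (21 / 100)
     = 129 / 0.21
     = 614.29 kg/ha


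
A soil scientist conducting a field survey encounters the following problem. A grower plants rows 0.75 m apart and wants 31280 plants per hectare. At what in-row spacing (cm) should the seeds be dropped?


spacing = 10000 / (row_sp * density)
        = 10000 / (0.75 * 31280)
        = 10000 / 23460
        = 0.42626 m = 42.63 cm


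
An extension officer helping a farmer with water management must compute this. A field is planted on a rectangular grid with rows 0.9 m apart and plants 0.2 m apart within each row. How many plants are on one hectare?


D = 10000 / (row_sp * plant_sp)
  = 10000 / (0.9 * 0.2)
  = 10000 / 0.1800
  = 55555.56 plants/ha


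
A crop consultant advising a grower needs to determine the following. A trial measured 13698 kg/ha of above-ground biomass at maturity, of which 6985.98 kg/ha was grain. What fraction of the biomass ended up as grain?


HI = grain_yield / biomass
   = 6985.98 / 13698
   = 0.51


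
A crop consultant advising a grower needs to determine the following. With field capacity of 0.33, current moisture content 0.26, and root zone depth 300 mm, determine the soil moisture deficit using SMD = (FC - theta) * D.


SMD = (FC - theta) * D
    = (0.33 - 0.26) * 300
    = 0.070 * 300
    = 21 mm


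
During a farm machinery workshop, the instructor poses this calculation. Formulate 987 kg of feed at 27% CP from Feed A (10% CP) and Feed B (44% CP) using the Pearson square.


parts_A = CP_b - target = 44 - 27 = 17
parts_B = target - CP_a = 27 - 10 = 17
total_parts = 17 + 17 = 34
Feed A = 987 * 17 / 34 = 493.50 kg
Feed B = 987 * 17 / 34 = 493.50 kg


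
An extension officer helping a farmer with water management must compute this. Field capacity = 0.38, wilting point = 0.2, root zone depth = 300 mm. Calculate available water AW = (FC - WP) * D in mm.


AW = (FC - WP) * D
   = (0.38 - 0.2) * 300
   = 0.18 * 300
   = 54 mm


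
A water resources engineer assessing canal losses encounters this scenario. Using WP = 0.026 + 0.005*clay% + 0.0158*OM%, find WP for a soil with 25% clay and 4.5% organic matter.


WP = 0.026 + 0.005*25 + 0.0158*4.5
   = 0.026 + 0.1250 + 0.0711
   = 0.2221


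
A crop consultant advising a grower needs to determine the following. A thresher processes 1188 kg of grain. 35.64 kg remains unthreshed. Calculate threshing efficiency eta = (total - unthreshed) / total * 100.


eta = (total - unthreshed) / total * 100
    = (1188 - 35.64) / 1188 * 100
    = 1152.36 / 1188 * 100
    = 97%


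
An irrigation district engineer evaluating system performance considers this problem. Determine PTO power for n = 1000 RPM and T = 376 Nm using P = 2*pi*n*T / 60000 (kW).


P = 2*pi*n*T / 60000
  = 2*pi * 1000 * 376 / 60000
  = 2362477.68 / 60000
  = 39.37 kW


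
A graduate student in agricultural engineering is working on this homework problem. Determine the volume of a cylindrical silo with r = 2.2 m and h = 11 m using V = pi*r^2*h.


V = pi * r^2 * h
  = pi * 2.2^2 * 11
  = pi * 4.84 * 11
  = 167.26 m^3


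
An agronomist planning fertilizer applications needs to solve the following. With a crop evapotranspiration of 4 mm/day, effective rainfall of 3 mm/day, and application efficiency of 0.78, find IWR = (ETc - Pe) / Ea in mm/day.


IWR = (ETc - Pe) / Ea
    = (4 - 3) / 0.78
    = 1 / 0.78
    = 1.28 mm/day


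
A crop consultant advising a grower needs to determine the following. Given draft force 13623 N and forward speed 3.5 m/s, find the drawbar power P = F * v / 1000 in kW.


P = F * v / 1000
  = 13623 * 3.5 / 1000
  = 47680.50 / 1000
  = 47.68 kW


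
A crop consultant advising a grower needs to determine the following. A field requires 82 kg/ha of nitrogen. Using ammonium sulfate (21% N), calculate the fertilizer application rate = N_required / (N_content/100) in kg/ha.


Rate = N_required / (N_content / 100)
     = 82 / (21 / 100)
     = 82 / 0.21
     = 390.48 kg/ha


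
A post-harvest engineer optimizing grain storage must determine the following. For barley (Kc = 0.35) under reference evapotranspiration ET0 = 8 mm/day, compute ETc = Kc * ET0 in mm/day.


ETc = Kc * ET0
    = 0.35 * 8
    = 2.80 mm/day


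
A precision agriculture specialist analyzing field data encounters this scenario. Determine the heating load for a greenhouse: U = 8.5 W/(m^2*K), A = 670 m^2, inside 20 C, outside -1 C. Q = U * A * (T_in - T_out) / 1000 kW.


dT = 20 - (-1) = 21 K
Q = U * A * dT
  = 8.5 * 670 * 21
  = 119595 W = 119.60 kW


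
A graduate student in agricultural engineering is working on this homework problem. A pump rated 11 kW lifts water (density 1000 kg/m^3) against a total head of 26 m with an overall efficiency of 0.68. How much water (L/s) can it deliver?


Q = (P * 1000 * eta) / (rho * g * H)
  = (11 * 1000 * 0.68) / (1000 * 9.81 * 26)
  = 7480 / 255060
  = 0.02933 m^3/s = 29.33 L/s


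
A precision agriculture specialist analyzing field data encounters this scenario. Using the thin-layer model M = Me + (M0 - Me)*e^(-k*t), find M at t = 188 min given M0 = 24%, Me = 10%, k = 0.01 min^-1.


M = Me + (M0 - Me) * e^(-k*t)
  = 10 + (24 - 10) * e^(-0.01*188)
  = 10 + 14 * e^(-1.880)
  = 10 + 14 * 0.15259
  = 10 + 2.1363
  = 12.14%


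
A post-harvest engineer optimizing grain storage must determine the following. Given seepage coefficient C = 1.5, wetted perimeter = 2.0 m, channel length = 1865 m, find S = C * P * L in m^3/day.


S = C * P * L
  = 1.5 * 2.0 * 1865
  = 5595 m^3/day


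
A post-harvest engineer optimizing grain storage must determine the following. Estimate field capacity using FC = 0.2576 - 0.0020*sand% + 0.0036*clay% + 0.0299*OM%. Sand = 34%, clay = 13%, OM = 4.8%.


FC = 0.2576 - 0.0020*34 + 0.0036*13 + 0.0299*4.8
   = 0.2576 - 0.0680 + 0.0468 + 0.1435
   = 0.3799


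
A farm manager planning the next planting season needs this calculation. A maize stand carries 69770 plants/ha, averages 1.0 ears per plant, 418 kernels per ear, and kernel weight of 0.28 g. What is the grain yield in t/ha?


Y = density * ears * kernels * kw
  = 69770 * 1.0 * 418 * 0.28 g/ha
  = 8165880.80 g/ha
  = 8165.88 kg/ha = 8.17 t/ha


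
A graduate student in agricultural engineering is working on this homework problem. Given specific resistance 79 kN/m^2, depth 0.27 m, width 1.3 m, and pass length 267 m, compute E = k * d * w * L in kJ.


E = k * d * w * L
  = 79 * 0.27 * 1.3 * 267
  = 7403.64 kJ


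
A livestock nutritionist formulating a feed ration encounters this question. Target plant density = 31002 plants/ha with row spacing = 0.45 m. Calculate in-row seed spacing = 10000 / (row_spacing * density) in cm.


spacing = 10000 / (row_sp * density)
        = 10000 / (0.45 * 31002)
        = 10000 / 13950.90
        = 0.71680 m = 71.68 cm


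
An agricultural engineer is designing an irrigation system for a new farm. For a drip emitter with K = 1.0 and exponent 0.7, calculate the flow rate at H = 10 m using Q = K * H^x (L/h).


Q = K * H^x
  = 1.0 * 10^0.7
  = 1.0 * 5.0119
  = 5.01 L/h


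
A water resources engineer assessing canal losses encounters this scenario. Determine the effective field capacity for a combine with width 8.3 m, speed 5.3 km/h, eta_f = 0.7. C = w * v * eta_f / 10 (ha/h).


C = w * v * eta_f / 10
  = 8.3 * 5.3 * 0.7 / 10
  = 30.79 / 10
  = 3.08 ha/h


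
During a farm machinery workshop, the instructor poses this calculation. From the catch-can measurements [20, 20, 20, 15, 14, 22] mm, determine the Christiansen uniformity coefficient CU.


xbar = 111 / 6 = 18.500
sum|xi - xbar| = 16
CU = 100 * (1 - 16 / (6 * 18.500))
   = 100 * (1 - 0.1441)
   = 85.59%


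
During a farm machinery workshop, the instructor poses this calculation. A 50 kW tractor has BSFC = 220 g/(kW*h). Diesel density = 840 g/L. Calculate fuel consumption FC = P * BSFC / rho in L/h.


FC = P * BSFC / rho_fuel
   = 50 * 220 / 840
   = 11000 / 840
   = 13.10 L/h


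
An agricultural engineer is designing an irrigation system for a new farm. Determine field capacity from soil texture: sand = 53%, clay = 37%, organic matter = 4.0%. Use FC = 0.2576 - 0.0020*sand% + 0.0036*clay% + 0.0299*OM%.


FC = 0.2576 - 0.0020*53 + 0.0036*37 + 0.0299*4.0
   = 0.2576 - 0.1060 + 0.1332 + 0.1196
   = 0.4044


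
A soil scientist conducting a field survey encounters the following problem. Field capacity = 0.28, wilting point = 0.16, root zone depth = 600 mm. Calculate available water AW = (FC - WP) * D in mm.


AW = (FC - WP) * D
   = (0.28 - 0.16) * 600
   = 0.12 * 600
   = 72 mm


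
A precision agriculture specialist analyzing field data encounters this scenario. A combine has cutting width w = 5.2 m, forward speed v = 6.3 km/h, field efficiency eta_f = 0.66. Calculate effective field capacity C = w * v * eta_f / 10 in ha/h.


C = w * v * eta_f / 10
  = 5.2 * 6.3 * 0.66 / 10
  = 21.62 / 10
  = 2.16 ha/h


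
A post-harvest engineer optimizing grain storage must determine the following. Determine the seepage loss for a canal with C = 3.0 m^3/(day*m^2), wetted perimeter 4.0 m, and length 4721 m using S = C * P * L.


S = C * P * L
  = 3.0 * 4.0 * 4721
  = 56652 m^3/day


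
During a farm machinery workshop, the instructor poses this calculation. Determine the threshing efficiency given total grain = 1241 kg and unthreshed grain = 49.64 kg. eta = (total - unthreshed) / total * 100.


eta = (total - unthreshed) / total * 100
    = (1241 - 49.64) / 1241 * 100
    = 1191.36 / 1241 * 100
    = 96%


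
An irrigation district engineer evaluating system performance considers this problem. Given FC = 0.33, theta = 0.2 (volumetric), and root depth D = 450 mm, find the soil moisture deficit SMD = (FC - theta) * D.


SMD = (FC - theta) * D
    = (0.33 - 0.2) * 450
    = 0.130 * 450
    = 58.50 mm


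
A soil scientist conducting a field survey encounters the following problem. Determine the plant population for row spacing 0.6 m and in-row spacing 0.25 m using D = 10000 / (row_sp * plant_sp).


D = 10000 / (row_sp * plant_sp)
  = 10000 / (0.6 * 0.25)
  = 10000 / 0.1500
  = 66666.67 plants/ha


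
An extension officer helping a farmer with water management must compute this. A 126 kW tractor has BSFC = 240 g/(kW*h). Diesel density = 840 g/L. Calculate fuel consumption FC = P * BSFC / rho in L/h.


FC = P * BSFC / rho_fuel
   = 126 * 240 / 840
   = 30240 / 840
   = 36 L/h


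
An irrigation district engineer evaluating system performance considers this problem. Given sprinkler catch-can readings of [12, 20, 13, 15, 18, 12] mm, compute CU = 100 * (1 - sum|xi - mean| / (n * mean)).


xbar = 90 / 6 = 15
sum|xi - xbar| = 16
CU = 100 * (1 - 16 / (6 * 15))
   = 100 * (1 - 0.1778)
   = 82.22%


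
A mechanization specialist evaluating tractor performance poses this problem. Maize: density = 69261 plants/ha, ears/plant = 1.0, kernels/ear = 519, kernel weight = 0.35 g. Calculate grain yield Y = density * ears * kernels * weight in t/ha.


Y = density * ears * kernels * kw
  = 69261 * 1.0 * 519 * 0.35 g/ha
  = 12581260.65 g/ha
  = 12581.26 kg/ha = 12.58 t/ha


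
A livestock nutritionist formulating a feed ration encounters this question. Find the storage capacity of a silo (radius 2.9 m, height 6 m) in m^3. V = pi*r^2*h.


V = pi * r^2 * h
  = pi * 2.9^2 * 6
  = pi * 8.41 * 6
  = 158.52 m^3


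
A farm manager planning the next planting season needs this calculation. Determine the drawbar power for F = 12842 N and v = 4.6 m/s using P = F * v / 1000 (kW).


P = F * v / 1000
  = 12842 * 4.6 / 1000
  = 59073.20 / 1000
  = 59.07 kW


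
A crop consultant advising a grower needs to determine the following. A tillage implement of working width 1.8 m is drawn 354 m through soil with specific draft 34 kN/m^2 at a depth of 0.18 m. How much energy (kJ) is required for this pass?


E = k * d * w * L
  = 34 * 0.18 * 1.8 * 354
  = 3899.66 kJ


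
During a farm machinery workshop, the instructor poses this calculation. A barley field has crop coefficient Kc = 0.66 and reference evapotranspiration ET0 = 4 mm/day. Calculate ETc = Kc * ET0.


ETc = Kc * ET0
    = 0.66 * 4
    = 2.64 mm/day


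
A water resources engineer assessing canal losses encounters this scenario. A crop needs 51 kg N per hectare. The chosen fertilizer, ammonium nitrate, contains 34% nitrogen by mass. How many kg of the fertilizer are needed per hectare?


Rate = N_required / (N_content / 100)
     = 51 / (34 / 100)
     = 51 / 0.34
     = 150 kg/ha


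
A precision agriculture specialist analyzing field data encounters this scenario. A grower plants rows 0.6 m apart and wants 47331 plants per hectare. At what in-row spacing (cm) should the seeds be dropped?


spacing = 10000 / (row_sp * density)
        = 10000 / (0.6 * 47331)
        = 10000 / 28398.60
        = 0.35213 m = 35.21 cm


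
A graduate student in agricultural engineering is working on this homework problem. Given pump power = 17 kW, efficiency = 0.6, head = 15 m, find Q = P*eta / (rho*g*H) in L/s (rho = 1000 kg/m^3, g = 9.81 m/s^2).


Q = (P * 1000 * eta) / (rho * g * H)
  = (17 * 1000 * 0.6) / (1000 * 9.81 * 15)
  = 10200 / 147150
  = 0.06932 m^3/s = 69.32 L/s


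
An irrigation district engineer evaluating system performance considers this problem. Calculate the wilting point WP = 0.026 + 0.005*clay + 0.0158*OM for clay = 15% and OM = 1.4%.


WP = 0.026 + 0.005*15 + 0.0158*1.4
   = 0.026 + 0.0750 + 0.0221
   = 0.1231


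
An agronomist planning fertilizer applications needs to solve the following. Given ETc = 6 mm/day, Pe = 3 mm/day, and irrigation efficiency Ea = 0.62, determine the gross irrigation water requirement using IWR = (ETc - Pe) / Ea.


IWR = (ETc - Pe) / Ea
    = (6 - 3) / 0.62
    = 3 / 0.62
    = 4.84 mm/day


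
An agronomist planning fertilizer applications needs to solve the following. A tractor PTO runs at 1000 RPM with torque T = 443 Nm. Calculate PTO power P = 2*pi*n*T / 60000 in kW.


P = 2*pi*n*T / 60000
  = 2*pi * 1000 * 443 / 60000
  = 2783451.09 / 60000
  = 46.39 kW


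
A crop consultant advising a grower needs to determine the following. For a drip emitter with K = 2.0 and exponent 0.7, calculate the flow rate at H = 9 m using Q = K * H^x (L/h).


Q = K * H^x
  = 2.0 * 9^0.7
  = 2.0 * 4.6555
  = 9.31 L/h


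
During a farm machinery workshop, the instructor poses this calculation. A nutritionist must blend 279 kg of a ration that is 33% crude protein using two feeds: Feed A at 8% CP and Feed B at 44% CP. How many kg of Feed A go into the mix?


parts_A = CP_b - target = 44 - 33 = 11
parts_B = target - CP_a = 33 - 8 = 25
total_parts = 11 + 25 = 36
Feed A = 279 * 11 / 36 = 85.25 kg
Feed B = 279 * 25 / 36 = 193.75 kg

85.25 kg


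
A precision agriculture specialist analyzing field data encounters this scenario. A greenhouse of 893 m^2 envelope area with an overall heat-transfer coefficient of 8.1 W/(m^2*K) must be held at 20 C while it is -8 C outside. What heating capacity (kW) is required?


dT = 20 - (-8) = 28 K
Q = U * A * dT
  = 8.1 * 893 * 28
  = 202532.40 W = 202.53 kW


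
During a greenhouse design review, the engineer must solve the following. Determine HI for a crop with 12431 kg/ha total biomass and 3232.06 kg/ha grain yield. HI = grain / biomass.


HI = grain_yield / biomass
   = 3232.06 / 12431
   = 0.26


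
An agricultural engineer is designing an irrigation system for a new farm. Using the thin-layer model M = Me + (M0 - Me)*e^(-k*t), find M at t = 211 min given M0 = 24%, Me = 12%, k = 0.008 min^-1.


M = Me + (M0 - Me) * e^(-k*t)
  = 12 + (24 - 12) * e^(-0.008*211)
  = 12 + 12 * e^(-1.688)
  = 12 + 12 * 0.18489
  = 12 + 2.2187
  = 14.22%


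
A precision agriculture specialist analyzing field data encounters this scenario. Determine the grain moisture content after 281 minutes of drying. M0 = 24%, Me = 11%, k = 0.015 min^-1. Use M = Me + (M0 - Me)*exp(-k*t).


M = Me + (M0 - Me) * e^(-k*t)
  = 11 + (24 - 11) * e^(-0.015*281)
  = 11 + 13 * e^(-4.215)
  = 11 + 13 * 0.01477
  = 11 + 0.1920
  = 11.19%


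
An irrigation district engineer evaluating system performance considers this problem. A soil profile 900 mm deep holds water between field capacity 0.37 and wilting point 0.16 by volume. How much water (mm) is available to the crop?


AW = (FC - WP) * D
   = (0.37 - 0.16) * 900
   = 0.21 * 900
   = 189 mm


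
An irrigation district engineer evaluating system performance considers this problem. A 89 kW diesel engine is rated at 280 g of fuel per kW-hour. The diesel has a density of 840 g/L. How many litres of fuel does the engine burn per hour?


FC = P * BSFC / rho_fuel
   = 89 * 280 / 840
   = 24920 / 840
   = 29.67 L/h


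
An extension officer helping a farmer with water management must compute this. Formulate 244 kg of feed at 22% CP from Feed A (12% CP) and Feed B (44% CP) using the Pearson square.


parts_A = CP_b - target = 44 - 22 = 22
parts_B = target - CP_a = 22 - 12 = 10
total_parts = 22 + 10 = 32
Feed A = 244 * 22 / 32 = 167.75 kg
Feed B = 244 * 10 / 32 = 76.25 kg

167.75 kg


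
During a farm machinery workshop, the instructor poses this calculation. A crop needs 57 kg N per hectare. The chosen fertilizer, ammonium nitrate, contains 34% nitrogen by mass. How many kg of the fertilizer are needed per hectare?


Rate = N_required / (N_content / 100)
     = 57 / (34 / 100)
     = 57 / 0.34
     = 167.65 kg/ha


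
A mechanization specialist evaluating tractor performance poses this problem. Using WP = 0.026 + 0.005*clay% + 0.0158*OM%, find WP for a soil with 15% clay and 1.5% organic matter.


WP = 0.026 + 0.005*15 + 0.0158*1.5
   = 0.026 + 0.0750 + 0.0237
   = 0.1247


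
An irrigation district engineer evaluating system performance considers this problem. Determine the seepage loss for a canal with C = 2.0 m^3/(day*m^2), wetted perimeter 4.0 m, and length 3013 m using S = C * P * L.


S = C * P * L
  = 2.0 * 4.0 * 3013
  = 24104 m^3/day


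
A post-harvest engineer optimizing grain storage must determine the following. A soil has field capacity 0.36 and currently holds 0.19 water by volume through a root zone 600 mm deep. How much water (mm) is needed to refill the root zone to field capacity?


SMD = (FC - theta) * D
    = (0.36 - 0.19) * 600
    = 0.170 * 600
    = 102 mm


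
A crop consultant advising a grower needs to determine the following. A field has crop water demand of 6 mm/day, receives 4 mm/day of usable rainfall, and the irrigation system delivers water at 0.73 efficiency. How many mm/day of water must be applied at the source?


IWR = (ETc - Pe) / Ea
    = (6 - 4) / 0.73
    = 2 / 0.73
    = 2.74 mm/day


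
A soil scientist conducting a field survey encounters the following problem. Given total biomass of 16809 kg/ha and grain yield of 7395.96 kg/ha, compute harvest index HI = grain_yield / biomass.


HI = grain_yield / biomass
   = 7395.96 / 16809
   = 0.44


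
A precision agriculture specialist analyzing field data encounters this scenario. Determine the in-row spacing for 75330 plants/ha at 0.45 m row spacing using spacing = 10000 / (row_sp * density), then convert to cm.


spacing = 10000 / (row_sp * density)
        = 10000 / (0.45 * 75330)
        = 10000 / 33898.50
        = 0.29500 m = 29.50 cm


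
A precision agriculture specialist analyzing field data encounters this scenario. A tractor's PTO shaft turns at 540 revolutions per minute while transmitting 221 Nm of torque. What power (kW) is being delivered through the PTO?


P = 2*pi*n*T / 60000
  = 2*pi * 540 * 221 / 60000
  = 749835.33 / 60000
  = 12.50 kW


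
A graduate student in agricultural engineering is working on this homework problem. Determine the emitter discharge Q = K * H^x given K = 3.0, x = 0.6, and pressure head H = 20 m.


Q = K * H^x
  = 3.0 * 20^0.6
  = 3.0 * 6.0342
  = 18.10 L/h


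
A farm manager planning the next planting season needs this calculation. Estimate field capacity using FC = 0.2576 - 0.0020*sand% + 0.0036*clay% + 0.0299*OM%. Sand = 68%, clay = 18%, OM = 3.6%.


FC = 0.2576 - 0.0020*68 + 0.0036*18 + 0.0299*3.6
   = 0.2576 - 0.1360 + 0.0648 + 0.1076
   = 0.2940


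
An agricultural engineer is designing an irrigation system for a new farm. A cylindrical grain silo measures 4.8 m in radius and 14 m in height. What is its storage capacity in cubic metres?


V = pi * r^2 * h
  = pi * 4.8^2 * 14
  = pi * 23.04 * 14
  = 1013.35 m^3


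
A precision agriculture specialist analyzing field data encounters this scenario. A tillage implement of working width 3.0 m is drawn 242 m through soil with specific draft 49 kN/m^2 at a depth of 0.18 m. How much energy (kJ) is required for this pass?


E = k * d * w * L
  = 49 * 0.18 * 3.0 * 242
  = 6403.32 kJ


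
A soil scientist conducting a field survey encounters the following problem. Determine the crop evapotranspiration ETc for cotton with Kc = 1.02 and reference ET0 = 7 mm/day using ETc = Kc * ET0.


ETc = Kc * ET0
    = 1.02 * 7
    = 7.14 mm/day


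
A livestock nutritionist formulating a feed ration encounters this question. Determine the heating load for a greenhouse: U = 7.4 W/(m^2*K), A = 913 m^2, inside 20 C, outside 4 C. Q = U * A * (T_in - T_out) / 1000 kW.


dT = 20 - (4) = 16 K
Q = U * A * dT
  = 7.4 * 913 * 16
  = 108099.20 W = 108.10 kW


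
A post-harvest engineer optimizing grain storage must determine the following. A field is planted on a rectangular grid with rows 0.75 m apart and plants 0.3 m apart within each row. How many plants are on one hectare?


D = 10000 / (row_sp * plant_sp)
  = 10000 / (0.75 * 0.3)
  = 10000 / 0.2250
  = 44444.44 plants/ha


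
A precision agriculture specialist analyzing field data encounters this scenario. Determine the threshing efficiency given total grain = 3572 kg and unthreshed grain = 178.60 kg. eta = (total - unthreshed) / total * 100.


eta = (total - unthreshed) / total * 100
    = (3572 - 178.60) / 3572 * 100
    = 3393.40 / 3572 * 100
    = 95%


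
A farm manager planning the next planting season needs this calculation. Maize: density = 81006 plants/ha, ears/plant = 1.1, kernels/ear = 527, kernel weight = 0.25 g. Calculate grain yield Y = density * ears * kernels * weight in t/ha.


Y = density * ears * kernels * kw
  = 81006 * 1.1 * 527 * 0.25 g/ha
  = 11739794.55 g/ha
  = 11739.79 kg/ha = 11.74 t/ha


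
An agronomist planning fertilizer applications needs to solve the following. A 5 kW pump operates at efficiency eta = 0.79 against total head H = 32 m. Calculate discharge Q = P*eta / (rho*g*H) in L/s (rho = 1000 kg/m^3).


Q = (P * 1000 * eta) / (rho * g * H)
  = (5 * 1000 * 0.79) / (1000 * 9.81 * 32)
  = 3950 / 313920
  = 0.01258 m^3/s = 12.58 L/s


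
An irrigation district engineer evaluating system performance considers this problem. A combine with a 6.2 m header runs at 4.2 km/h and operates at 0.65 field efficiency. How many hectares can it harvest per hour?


C = w * v * eta_f / 10
  = 6.2 * 4.2 * 0.65 / 10
  = 16.93 / 10
  = 1.69 ha/h


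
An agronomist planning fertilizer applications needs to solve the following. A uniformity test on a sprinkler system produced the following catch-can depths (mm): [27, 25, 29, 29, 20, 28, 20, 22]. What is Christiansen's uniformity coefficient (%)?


xbar = 200 / 8 = 25
sum|xi - xbar| = 26
CU = 100 * (1 - 26 / (8 * 25))
   = 100 * (1 - 0.1300)
   = 87%


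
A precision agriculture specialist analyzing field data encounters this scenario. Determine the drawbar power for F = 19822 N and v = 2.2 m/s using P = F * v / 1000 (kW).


P = F * v / 1000
  = 19822 * 2.2 / 1000
  = 43608.40 / 1000
  = 43.61 kW


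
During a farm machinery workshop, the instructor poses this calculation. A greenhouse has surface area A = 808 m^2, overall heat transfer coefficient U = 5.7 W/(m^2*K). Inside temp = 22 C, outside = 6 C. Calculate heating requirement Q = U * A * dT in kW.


dT = 22 - (6) = 16 K
Q = U * A * dT
  = 5.7 * 808 * 16
  = 73689.60 W = 73.69 kW


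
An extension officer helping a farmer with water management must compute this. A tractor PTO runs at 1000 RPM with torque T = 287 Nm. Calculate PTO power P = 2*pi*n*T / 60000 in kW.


P = 2*pi*n*T / 60000
  = 2*pi * 1000 * 287 / 60000
  = 1803274.18 / 60000
  = 30.05 kW


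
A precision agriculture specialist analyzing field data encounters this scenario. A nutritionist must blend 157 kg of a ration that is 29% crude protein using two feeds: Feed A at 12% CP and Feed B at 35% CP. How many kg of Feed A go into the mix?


parts_A = CP_b - target = 35 - 29 = 6
parts_B = target - CP_a = 29 - 12 = 17
total_parts = 6 + 17 = 23
Feed A = 157 * 6 / 23 = 40.96 kg
Feed B = 157 * 17 / 23 = 116.04 kg

40.96 kg


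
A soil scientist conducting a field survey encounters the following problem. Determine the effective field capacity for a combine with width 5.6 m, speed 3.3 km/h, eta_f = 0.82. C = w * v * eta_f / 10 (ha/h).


C = w * v * eta_f / 10
  = 5.6 * 3.3 * 0.82 / 10
  = 15.15 / 10
  = 1.52 ha/h


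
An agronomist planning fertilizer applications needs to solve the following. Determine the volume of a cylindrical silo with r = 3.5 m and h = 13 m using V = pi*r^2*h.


V = pi * r^2 * h
  = pi * 3.5^2 * 13
  = pi * 12.25 * 13
  = 500.30 m^3


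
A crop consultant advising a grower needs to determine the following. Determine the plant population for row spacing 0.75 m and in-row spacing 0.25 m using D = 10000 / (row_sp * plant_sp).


D = 10000 / (row_sp * plant_sp)
  = 10000 / (0.75 * 0.25)
  = 10000 / 0.1875
  = 53333.33 plants/ha


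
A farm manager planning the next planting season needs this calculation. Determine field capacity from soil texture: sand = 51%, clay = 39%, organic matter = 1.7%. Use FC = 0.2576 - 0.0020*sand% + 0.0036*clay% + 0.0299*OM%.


FC = 0.2576 - 0.0020*51 + 0.0036*39 + 0.0299*1.7
   = 0.2576 - 0.1020 + 0.1404 + 0.0508
   = 0.3468


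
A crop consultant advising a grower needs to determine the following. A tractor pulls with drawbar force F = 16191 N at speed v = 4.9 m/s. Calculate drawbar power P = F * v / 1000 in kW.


P = F * v / 1000
  = 16191 * 4.9 / 1000
  = 79335.90 / 1000
  = 79.34 kW


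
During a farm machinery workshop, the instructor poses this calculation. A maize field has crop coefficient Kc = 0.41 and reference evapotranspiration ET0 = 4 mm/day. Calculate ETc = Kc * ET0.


ETc = Kc * ET0
    = 0.41 * 4
    = 1.64 mm/day


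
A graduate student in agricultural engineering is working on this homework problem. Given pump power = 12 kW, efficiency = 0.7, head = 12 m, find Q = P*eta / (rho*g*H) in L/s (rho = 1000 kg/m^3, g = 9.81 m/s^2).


Q = (P * 1000 * eta) / (rho * g * H)
  = (12 * 1000 * 0.7) / (1000 * 9.81 * 12)
  = 8400 / 117720
  = 0.07136 m^3/s = 71.36 L/s


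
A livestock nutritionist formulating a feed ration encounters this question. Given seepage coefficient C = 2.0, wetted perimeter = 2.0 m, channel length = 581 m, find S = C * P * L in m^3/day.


S = C * P * L
  = 2.0 * 2.0 * 581
  = 2324 m^3/day


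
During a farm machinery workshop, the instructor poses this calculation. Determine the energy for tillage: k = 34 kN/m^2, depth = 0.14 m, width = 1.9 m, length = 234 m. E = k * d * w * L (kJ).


E = k * d * w * L
  = 34 * 0.14 * 1.9 * 234
  = 2116.30 kJ


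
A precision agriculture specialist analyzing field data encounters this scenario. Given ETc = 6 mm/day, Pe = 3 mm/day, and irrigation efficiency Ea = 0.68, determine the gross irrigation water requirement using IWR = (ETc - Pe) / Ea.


IWR = (ETc - Pe) / Ea
    = (6 - 3) / 0.68
    = 3 / 0.68
    = 4.41 mm/day


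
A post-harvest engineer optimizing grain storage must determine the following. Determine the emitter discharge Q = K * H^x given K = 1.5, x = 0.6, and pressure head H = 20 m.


Q = K * H^x
  = 1.5 * 20^0.6
  = 1.5 * 6.0342
  = 9.05 L/h


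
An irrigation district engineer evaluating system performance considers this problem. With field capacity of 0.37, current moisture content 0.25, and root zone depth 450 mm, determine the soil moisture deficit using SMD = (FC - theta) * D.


SMD = (FC - theta) * D
    = (0.37 - 0.25) * 450
    = 0.120 * 450
    = 54 mm


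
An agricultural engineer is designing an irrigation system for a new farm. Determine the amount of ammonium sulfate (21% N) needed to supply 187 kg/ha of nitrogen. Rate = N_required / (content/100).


Rate = N_required / (N_content / 100)
     = 187 / (21 / 100)
     = 187 / 0.21
     = 890.48 kg/ha


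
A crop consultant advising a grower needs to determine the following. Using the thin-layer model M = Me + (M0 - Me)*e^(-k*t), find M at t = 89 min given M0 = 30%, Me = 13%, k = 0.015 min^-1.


M = Me + (M0 - Me) * e^(-k*t)
  = 13 + (30 - 13) * e^(-0.015*89)
  = 13 + 17 * e^(-1.335)
  = 13 + 17 * 0.26316
  = 13 + 4.4737
  = 17.47%


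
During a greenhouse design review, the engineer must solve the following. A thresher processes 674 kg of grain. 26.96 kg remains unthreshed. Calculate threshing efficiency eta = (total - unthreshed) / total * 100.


eta = (total - unthreshed) / total * 100
    = (674 - 26.96) / 674 * 100
    = 647.04 / 674 * 100
    = 96%


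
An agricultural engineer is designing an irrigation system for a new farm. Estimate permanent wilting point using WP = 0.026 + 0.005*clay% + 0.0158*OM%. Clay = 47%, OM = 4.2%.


WP = 0.026 + 0.005*47 + 0.0158*4.2
   = 0.026 + 0.2350 + 0.0664
   = 0.3274


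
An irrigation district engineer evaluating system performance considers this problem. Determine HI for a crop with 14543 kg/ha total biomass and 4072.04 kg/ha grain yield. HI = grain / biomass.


HI = grain_yield / biomass
   = 4072.04 / 14543
   = 0.28


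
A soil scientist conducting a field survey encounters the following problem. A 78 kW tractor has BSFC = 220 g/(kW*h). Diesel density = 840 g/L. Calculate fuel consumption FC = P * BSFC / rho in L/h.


FC = P * BSFC / rho_fuel
   = 78 * 220 / 840
   = 17160 / 840
   = 20.43 L/h


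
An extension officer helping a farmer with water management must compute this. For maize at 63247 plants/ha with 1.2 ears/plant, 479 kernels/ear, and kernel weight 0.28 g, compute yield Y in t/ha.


Y = density * ears * kernels * kw
  = 63247 * 1.2 * 479 * 0.28 g/ha
  = 10179225.17 g/ha
  = 10179.23 kg/ha = 10.18 t/ha


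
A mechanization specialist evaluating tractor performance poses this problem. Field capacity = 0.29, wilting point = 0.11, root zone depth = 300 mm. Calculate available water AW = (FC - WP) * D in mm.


AW = (FC - WP) * D
   = (0.29 - 0.11) * 300
   = 0.18 * 300
   = 54 mm


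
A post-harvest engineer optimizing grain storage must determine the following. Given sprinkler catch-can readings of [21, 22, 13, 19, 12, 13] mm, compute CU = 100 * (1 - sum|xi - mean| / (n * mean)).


xbar = 100 / 6 = 16.667
sum|xi - xbar| = 24
CU = 100 * (1 - 24 / (6 * 16.667))
   = 100 * (1 - 0.2400)
   = 76%


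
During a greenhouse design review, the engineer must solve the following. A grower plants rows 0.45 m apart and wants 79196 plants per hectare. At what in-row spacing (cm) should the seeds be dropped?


spacing = 10000 / (row_sp * density)
        = 10000 / (0.45 * 79196)
        = 10000 / 35638.20
        = 0.28060 m = 28.06 cm


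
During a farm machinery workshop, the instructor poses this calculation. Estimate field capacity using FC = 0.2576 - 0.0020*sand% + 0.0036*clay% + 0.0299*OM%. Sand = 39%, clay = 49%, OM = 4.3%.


FC = 0.2576 - 0.0020*39 + 0.0036*49 + 0.0299*4.3
   = 0.2576 - 0.0780 + 0.1764 + 0.1286
   = 0.4846


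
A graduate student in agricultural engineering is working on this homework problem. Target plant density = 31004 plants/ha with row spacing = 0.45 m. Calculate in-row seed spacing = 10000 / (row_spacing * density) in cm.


spacing = 10000 / (row_sp * density)
        = 10000 / (0.45 * 31004)
        = 10000 / 13951.80
        = 0.71675 m = 71.68 cm


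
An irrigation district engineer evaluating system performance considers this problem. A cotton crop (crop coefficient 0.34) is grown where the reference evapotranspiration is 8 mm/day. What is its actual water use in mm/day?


ETc = Kc * ET0
    = 0.34 * 8
    = 2.72 mm/day


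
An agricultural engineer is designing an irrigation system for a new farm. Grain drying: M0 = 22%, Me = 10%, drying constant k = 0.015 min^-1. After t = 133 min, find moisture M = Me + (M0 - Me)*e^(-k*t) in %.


M = Me + (M0 - Me) * e^(-k*t)
  = 10 + (22 - 10) * e^(-0.015*133)
  = 10 + 12 * e^(-1.995)
  = 10 + 12 * 0.13601
  = 10 + 1.6322
  = 11.63%


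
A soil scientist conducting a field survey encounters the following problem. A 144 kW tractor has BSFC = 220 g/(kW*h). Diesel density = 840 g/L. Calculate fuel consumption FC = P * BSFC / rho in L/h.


FC = P * BSFC / rho_fuel
   = 144 * 220 / 840
   = 31680 / 840
   = 37.71 L/h


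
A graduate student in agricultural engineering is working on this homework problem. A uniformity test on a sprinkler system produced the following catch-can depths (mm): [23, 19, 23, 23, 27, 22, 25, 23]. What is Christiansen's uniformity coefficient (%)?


xbar = 185 / 8 = 23.125
sum|xi - xbar| = 11.500
CU = 100 * (1 - 11.500 / (8 * 23.125))
   = 100 * (1 - 0.0622)
   = 93.78%


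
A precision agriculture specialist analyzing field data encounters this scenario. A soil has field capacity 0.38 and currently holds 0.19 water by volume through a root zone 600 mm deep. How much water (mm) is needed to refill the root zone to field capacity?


SMD = (FC - theta) * D
    = (0.38 - 0.19) * 600
    = 0.190 * 600
    = 114 mm


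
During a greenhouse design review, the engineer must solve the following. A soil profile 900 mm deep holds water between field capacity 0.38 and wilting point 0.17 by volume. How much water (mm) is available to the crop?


AW = (FC - WP) * D
   = (0.38 - 0.17) * 900
   = 0.21 * 900
   = 189 mm


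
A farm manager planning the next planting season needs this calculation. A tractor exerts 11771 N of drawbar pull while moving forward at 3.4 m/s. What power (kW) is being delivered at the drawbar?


P = F * v / 1000
  = 11771 * 3.4 / 1000
  = 40021.40 / 1000
  = 40.02 kW


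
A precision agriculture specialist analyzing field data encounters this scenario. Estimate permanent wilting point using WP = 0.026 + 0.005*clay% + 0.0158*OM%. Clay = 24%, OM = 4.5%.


WP = 0.026 + 0.005*24 + 0.0158*4.5
   = 0.026 + 0.1200 + 0.0711
   = 0.2171
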